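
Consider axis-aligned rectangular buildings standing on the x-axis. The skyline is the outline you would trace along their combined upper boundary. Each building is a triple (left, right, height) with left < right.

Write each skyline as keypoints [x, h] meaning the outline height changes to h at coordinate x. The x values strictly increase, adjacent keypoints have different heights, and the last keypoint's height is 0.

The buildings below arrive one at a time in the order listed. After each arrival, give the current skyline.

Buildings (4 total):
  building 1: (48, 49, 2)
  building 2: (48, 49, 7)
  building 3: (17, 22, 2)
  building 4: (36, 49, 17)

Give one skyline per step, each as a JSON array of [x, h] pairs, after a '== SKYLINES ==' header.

== SKYLINES ==
[[48,2],[49,0]]
[[48,7],[49,0]]
[[17,2],[22,0],[48,7],[49,0]]
[[17,2],[22,0],[36,17],[49,0]]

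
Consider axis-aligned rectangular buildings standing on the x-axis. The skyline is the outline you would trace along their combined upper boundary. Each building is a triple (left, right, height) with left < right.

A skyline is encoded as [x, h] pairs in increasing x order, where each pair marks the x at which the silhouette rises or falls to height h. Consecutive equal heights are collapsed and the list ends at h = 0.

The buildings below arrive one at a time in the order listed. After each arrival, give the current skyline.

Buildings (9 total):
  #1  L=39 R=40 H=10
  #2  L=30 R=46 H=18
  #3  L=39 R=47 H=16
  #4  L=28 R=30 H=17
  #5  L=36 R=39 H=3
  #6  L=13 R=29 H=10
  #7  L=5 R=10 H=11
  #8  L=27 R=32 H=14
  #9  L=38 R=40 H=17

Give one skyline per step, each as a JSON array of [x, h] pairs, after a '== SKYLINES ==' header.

== SKYLINES ==
[[39,10],[40,0]]
[[30,18],[46,0]]
[[30,18],[46,16],[47,0]]
[[28,17],[30,18],[46,16],[47,0]]
[[28,17],[30,18],[46,16],[47,0]]
[[13,10],[28,17],[30,18],[46,16],[47,0]]
[[5,11],[10,0],[13,10],[28,17],[30,18],[46,16],[47,0]]
[[5,11],[10,0],[13,10],[27,14],[28,17],[30,18],[46,16],[47,0]]
[[5,11],[10,0],[13,10],[27,14],[28,17],[30,18],[46,16],[47,0]]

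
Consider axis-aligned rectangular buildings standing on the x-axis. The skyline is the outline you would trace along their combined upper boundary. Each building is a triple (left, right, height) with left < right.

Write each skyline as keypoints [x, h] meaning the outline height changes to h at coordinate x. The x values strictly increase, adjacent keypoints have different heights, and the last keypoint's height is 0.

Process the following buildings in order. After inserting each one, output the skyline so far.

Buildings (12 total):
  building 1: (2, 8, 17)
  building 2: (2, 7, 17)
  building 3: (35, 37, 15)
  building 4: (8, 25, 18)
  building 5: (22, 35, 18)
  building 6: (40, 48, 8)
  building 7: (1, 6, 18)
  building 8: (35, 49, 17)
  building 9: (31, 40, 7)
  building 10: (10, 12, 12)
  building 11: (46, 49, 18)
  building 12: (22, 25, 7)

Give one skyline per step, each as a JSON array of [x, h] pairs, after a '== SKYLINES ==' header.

== SKYLINES ==
[[2,17],[8,0]]
[[2,17],[8,0]]
[[2,17],[8,0],[35,15],[37,0]]
[[2,17],[8,18],[25,0],[35,15],[37,0]]
[[2,17],[8,18],[35,15],[37,0]]
[[2,17],[8,18],[35,15],[37,0],[40,8],[48,0]]
[[1,18],[6,17],[8,18],[35,15],[37,0],[40,8],[48,0]]
[[1,18],[6,17],[8,18],[35,17],[49,0]]
[[1,18],[6,17],[8,18],[35,17],[49,0]]
[[1,18],[6,17],[8,18],[35,17],[49,0]]
[[1,18],[6,17],[8,18],[35,17],[46,18],[49,0]]
[[1,18],[6,17],[8,18],[35,17],[46,18],[49,0]]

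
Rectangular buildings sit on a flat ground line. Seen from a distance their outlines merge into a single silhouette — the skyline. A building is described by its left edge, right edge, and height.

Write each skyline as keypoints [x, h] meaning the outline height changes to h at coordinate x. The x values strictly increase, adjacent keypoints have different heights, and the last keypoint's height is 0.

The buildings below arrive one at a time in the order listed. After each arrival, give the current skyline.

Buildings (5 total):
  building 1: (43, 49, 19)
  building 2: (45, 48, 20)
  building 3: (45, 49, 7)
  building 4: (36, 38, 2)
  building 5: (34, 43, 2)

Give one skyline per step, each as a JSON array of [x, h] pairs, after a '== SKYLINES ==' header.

== SKYLINES ==
[[43,19],[49,0]]
[[43,19],[45,20],[48,19],[49,0]]
[[43,19],[45,20],[48,19],[49,0]]
[[36,2],[38,0],[43,19],[45,20],[48,19],[49,0]]
[[34,2],[43,19],[45,20],[48,19],[49,0]]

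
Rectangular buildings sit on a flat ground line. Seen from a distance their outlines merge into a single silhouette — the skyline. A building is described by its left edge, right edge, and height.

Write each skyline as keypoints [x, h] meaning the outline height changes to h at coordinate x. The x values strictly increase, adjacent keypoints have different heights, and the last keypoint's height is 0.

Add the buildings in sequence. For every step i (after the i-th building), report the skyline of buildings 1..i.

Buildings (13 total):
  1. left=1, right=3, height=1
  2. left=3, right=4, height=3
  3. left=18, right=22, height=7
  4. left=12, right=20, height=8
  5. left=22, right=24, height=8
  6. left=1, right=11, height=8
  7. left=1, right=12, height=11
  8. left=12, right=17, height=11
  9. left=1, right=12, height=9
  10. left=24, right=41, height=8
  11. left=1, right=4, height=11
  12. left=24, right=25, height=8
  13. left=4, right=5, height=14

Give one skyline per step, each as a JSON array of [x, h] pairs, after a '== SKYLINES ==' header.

== SKYLINES ==
[[1,1],[3,0]]
[[1,1],[3,3],[4,0]]
[[1,1],[3,3],[4,0],[18,7],[22,0]]
[[1,1],[3,3],[4,0],[12,8],[20,7],[22,0]]
[[1,1],[3,3],[4,0],[12,8],[20,7],[22,8],[24,0]]
[[1,8],[11,0],[12,8],[20,7],[22,8],[24,0]]
[[1,11],[12,8],[20,7],[22,8],[24,0]]
[[1,11],[17,8],[20,7],[22,8],[24,0]]
[[1,11],[17,8],[20,7],[22,8],[24,0]]
[[1,11],[17,8],[20,7],[22,8],[41,0]]
[[1,11],[17,8],[20,7],[22,8],[41,0]]
[[1,11],[17,8],[20,7],[22,8],[41,0]]
[[1,11],[4,14],[5,11],[17,8],[20,7],[22,8],[41,0]]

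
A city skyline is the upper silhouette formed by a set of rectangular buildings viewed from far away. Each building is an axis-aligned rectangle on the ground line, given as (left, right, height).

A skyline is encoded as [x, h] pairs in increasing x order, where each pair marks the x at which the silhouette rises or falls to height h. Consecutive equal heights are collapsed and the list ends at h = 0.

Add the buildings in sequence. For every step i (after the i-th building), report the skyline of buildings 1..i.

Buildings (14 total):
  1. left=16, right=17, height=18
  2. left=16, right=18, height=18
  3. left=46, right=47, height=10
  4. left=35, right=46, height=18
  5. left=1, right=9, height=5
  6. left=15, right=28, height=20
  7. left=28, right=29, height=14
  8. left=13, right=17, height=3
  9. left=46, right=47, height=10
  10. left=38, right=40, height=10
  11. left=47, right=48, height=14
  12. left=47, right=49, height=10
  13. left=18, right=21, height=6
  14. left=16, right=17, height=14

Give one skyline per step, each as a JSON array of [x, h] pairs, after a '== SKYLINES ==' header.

== SKYLINES ==
[[16,18],[17,0]]
[[16,18],[18,0]]
[[16,18],[18,0],[46,10],[47,0]]
[[16,18],[18,0],[35,18],[46,10],[47,0]]
[[1,5],[9,0],[16,18],[18,0],[35,18],[46,10],[47,0]]
[[1,5],[9,0],[15,20],[28,0],[35,18],[46,10],[47,0]]
[[1,5],[9,0],[15,20],[28,14],[29,0],[35,18],[46,10],[47,0]]
[[1,5],[9,0],[13,3],[15,20],[28,14],[29,0],[35,18],[46,10],[47,0]]
[[1,5],[9,0],[13,3],[15,20],[28,14],[29,0],[35,18],[46,10],[47,0]]
[[1,5],[9,0],[13,3],[15,20],[28,14],[29,0],[35,18],[46,10],[47,0]]
[[1,5],[9,0],[13,3],[15,20],[28,14],[29,0],[35,18],[46,10],[47,14],[48,0]]
[[1,5],[9,0],[13,3],[15,20],[28,14],[29,0],[35,18],[46,10],[47,14],[48,10],[49,0]]
[[1,5],[9,0],[13,3],[15,20],[28,14],[29,0],[35,18],[46,10],[47,14],[48,10],[49,0]]
[[1,5],[9,0],[13,3],[15,20],[28,14],[29,0],[35,18],[46,10],[47,14],[48,10],[49,0]]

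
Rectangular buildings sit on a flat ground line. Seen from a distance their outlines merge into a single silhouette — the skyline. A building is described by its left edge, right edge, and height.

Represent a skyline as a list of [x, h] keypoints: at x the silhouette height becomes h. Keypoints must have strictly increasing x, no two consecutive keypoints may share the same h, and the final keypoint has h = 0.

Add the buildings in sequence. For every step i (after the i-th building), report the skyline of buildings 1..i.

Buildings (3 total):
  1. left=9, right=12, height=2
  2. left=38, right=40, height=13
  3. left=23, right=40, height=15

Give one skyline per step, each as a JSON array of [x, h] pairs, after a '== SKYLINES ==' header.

== SKYLINES ==
[[9,2],[12,0]]
[[9,2],[12,0],[38,13],[40,0]]
[[9,2],[12,0],[23,15],[40,0]]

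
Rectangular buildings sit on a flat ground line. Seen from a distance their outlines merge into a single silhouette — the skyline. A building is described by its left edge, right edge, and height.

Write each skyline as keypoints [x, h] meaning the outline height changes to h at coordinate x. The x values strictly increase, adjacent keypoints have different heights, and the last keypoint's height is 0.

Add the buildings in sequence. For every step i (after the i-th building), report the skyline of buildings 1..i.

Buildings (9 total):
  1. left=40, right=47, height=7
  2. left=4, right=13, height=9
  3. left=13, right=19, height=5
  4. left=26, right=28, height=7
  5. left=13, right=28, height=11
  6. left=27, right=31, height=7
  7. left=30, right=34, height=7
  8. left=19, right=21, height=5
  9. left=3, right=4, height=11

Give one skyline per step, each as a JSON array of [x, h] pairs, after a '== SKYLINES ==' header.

== SKYLINES ==
[[40,7],[47,0]]
[[4,9],[13,0],[40,7],[47,0]]
[[4,9],[13,5],[19,0],[40,7],[47,0]]
[[4,9],[13,5],[19,0],[26,7],[28,0],[40,7],[47,0]]
[[4,9],[13,11],[28,0],[40,7],[47,0]]
[[4,9],[13,11],[28,7],[31,0],[40,7],[47,0]]
[[4,9],[13,11],[28,7],[34,0],[40,7],[47,0]]
[[4,9],[13,11],[28,7],[34,0],[40,7],[47,0]]
[[3,11],[4,9],[13,11],[28,7],[34,0],[40,7],[47,0]]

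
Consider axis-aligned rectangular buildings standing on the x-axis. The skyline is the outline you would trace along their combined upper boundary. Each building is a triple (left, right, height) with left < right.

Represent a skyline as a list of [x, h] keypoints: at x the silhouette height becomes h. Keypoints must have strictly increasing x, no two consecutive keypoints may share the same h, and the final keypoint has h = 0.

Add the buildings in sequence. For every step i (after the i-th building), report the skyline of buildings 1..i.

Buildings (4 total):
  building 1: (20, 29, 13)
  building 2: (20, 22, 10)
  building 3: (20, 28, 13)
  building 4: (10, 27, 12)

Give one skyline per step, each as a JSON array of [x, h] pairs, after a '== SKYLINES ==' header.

== SKYLINES ==
[[20,13],[29,0]]
[[20,13],[29,0]]
[[20,13],[29,0]]
[[10,12],[20,13],[29,0]]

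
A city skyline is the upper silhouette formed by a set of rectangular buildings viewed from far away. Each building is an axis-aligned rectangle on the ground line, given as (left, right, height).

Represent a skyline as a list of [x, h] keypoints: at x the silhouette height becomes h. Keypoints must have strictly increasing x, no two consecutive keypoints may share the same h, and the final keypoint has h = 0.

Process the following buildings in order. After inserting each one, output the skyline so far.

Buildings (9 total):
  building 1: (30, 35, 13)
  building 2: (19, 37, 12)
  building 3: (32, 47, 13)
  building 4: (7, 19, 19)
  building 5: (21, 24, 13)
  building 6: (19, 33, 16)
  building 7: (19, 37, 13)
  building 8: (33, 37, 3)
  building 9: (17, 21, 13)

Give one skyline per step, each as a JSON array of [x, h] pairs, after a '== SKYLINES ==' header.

== SKYLINES ==
[[30,13],[35,0]]
[[19,12],[30,13],[35,12],[37,0]]
[[19,12],[30,13],[47,0]]
[[7,19],[19,12],[30,13],[47,0]]
[[7,19],[19,12],[21,13],[24,12],[30,13],[47,0]]
[[7,19],[19,16],[33,13],[47,0]]
[[7,19],[19,16],[33,13],[47,0]]
[[7,19],[19,16],[33,13],[47,0]]
[[7,19],[19,16],[33,13],[47,0]]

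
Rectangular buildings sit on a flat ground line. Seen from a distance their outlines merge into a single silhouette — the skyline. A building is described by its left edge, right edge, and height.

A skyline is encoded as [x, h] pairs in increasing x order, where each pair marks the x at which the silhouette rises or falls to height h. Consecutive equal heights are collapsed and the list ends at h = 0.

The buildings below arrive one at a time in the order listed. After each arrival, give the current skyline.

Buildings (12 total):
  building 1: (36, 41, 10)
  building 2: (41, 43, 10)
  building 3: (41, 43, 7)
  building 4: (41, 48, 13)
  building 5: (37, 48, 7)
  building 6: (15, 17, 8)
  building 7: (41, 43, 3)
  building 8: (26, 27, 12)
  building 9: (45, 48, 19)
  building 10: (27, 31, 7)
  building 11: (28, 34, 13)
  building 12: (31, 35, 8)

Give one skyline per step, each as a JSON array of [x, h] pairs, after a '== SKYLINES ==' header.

== SKYLINES ==
[[36,10],[41,0]]
[[36,10],[43,0]]
[[36,10],[43,0]]
[[36,10],[41,13],[48,0]]
[[36,10],[41,13],[48,0]]
[[15,8],[17,0],[36,10],[41,13],[48,0]]
[[15,8],[17,0],[36,10],[41,13],[48,0]]
[[15,8],[17,0],[26,12],[27,0],[36,10],[41,13],[48,0]]
[[15,8],[17,0],[26,12],[27,0],[36,10],[41,13],[45,19],[48,0]]
[[15,8],[17,0],[26,12],[27,7],[31,0],[36,10],[41,13],[45,19],[48,0]]
[[15,8],[17,0],[26,12],[27,7],[28,13],[34,0],[36,10],[41,13],[45,19],[48,0]]
[[15,8],[17,0],[26,12],[27,7],[28,13],[34,8],[35,0],[36,10],[41,13],[45,19],[48,0]]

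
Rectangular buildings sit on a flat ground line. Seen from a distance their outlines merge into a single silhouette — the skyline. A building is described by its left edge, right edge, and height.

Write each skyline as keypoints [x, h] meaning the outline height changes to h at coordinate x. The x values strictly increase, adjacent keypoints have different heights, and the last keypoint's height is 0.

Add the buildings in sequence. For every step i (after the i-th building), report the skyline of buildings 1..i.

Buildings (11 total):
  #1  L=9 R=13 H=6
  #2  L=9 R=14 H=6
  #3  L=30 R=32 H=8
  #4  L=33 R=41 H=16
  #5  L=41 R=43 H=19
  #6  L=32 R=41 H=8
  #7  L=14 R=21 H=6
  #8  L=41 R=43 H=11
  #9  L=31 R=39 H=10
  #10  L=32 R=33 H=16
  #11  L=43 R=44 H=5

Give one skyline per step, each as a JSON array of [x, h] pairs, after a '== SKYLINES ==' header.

== SKYLINES ==
[[9,6],[13,0]]
[[9,6],[14,0]]
[[9,6],[14,0],[30,8],[32,0]]
[[9,6],[14,0],[30,8],[32,0],[33,16],[41,0]]
[[9,6],[14,0],[30,8],[32,0],[33,16],[41,19],[43,0]]
[[9,6],[14,0],[30,8],[33,16],[41,19],[43,0]]
[[9,6],[21,0],[30,8],[33,16],[41,19],[43,0]]
[[9,6],[21,0],[30,8],[33,16],[41,19],[43,0]]
[[9,6],[21,0],[30,8],[31,10],[33,16],[41,19],[43,0]]
[[9,6],[21,0],[30,8],[31,10],[32,16],[41,19],[43,0]]
[[9,6],[21,0],[30,8],[31,10],[32,16],[41,19],[43,5],[44,0]]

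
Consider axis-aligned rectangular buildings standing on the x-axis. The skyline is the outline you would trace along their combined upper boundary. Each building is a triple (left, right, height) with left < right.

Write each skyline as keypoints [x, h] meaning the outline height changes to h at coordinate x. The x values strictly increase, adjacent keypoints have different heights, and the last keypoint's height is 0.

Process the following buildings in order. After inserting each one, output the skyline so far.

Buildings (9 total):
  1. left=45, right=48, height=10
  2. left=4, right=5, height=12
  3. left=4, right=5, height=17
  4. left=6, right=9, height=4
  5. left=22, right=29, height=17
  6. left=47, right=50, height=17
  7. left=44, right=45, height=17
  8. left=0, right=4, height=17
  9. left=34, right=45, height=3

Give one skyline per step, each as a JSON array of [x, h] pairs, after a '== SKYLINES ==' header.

== SKYLINES ==
[[45,10],[48,0]]
[[4,12],[5,0],[45,10],[48,0]]
[[4,17],[5,0],[45,10],[48,0]]
[[4,17],[5,0],[6,4],[9,0],[45,10],[48,0]]
[[4,17],[5,0],[6,4],[9,0],[22,17],[29,0],[45,10],[48,0]]
[[4,17],[5,0],[6,4],[9,0],[22,17],[29,0],[45,10],[47,17],[50,0]]
[[4,17],[5,0],[6,4],[9,0],[22,17],[29,0],[44,17],[45,10],[47,17],[50,0]]
[[0,17],[5,0],[6,4],[9,0],[22,17],[29,0],[44,17],[45,10],[47,17],[50,0]]
[[0,17],[5,0],[6,4],[9,0],[22,17],[29,0],[34,3],[44,17],[45,10],[47,17],[50,0]]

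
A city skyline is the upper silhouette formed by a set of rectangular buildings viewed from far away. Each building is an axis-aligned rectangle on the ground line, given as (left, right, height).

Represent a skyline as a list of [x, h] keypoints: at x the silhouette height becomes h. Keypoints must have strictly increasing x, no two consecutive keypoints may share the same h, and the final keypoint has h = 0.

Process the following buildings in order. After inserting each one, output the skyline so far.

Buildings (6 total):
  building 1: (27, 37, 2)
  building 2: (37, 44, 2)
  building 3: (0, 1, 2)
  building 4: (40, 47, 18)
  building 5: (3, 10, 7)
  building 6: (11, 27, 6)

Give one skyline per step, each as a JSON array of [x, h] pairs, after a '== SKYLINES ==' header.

== SKYLINES ==
[[27,2],[37,0]]
[[27,2],[44,0]]
[[0,2],[1,0],[27,2],[44,0]]
[[0,2],[1,0],[27,2],[40,18],[47,0]]
[[0,2],[1,0],[3,7],[10,0],[27,2],[40,18],[47,0]]
[[0,2],[1,0],[3,7],[10,0],[11,6],[27,2],[40,18],[47,0]]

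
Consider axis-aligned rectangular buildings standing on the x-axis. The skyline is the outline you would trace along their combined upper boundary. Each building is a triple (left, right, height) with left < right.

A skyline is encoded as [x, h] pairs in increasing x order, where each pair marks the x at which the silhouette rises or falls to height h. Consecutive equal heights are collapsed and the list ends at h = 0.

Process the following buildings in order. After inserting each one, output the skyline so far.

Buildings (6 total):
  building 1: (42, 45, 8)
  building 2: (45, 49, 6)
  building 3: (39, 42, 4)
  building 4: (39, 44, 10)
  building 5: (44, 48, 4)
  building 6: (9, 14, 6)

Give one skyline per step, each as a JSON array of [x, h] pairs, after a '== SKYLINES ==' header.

== SKYLINES ==
[[42,8],[45,0]]
[[42,8],[45,6],[49,0]]
[[39,4],[42,8],[45,6],[49,0]]
[[39,10],[44,8],[45,6],[49,0]]
[[39,10],[44,8],[45,6],[49,0]]
[[9,6],[14,0],[39,10],[44,8],[45,6],[49,0]]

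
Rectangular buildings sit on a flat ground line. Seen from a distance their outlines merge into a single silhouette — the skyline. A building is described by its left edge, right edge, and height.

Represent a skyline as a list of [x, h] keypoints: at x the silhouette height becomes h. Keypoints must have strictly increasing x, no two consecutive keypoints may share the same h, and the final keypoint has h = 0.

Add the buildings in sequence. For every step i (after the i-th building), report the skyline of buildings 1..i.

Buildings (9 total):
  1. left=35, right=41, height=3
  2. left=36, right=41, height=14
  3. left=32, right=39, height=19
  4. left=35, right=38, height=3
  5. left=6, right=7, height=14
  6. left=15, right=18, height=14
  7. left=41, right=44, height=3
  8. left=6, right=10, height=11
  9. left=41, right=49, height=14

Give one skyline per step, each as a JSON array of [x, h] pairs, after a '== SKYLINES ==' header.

== SKYLINES ==
[[35,3],[41,0]]
[[35,3],[36,14],[41,0]]
[[32,19],[39,14],[41,0]]
[[32,19],[39,14],[41,0]]
[[6,14],[7,0],[32,19],[39,14],[41,0]]
[[6,14],[7,0],[15,14],[18,0],[32,19],[39,14],[41,0]]
[[6,14],[7,0],[15,14],[18,0],[32,19],[39,14],[41,3],[44,0]]
[[6,14],[7,11],[10,0],[15,14],[18,0],[32,19],[39,14],[41,3],[44,0]]
[[6,14],[7,11],[10,0],[15,14],[18,0],[32,19],[39,14],[49,0]]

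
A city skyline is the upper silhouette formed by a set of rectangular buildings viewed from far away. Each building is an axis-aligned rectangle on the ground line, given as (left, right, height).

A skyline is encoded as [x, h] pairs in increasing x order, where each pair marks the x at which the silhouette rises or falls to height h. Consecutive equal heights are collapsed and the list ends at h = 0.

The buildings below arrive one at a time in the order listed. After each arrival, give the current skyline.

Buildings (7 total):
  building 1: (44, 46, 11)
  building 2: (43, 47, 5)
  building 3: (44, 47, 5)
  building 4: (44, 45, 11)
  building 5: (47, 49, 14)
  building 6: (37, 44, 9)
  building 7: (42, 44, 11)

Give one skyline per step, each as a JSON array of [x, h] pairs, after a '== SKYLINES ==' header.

== SKYLINES ==
[[44,11],[46,0]]
[[43,5],[44,11],[46,5],[47,0]]
[[43,5],[44,11],[46,5],[47,0]]
[[43,5],[44,11],[46,5],[47,0]]
[[43,5],[44,11],[46,5],[47,14],[49,0]]
[[37,9],[44,11],[46,5],[47,14],[49,0]]
[[37,9],[42,11],[46,5],[47,14],[49,0]]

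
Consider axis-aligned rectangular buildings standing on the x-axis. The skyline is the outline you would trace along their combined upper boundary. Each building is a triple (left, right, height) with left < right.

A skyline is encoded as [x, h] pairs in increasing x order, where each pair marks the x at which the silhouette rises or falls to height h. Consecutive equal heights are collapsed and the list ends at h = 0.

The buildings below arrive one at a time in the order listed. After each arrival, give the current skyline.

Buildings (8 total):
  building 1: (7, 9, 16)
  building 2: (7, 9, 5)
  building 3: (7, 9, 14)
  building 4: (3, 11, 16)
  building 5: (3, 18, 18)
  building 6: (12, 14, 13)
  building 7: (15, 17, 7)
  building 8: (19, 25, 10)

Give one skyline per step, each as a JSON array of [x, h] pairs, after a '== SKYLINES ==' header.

== SKYLINES ==
[[7,16],[9,0]]
[[7,16],[9,0]]
[[7,16],[9,0]]
[[3,16],[11,0]]
[[3,18],[18,0]]
[[3,18],[18,0]]
[[3,18],[18,0]]
[[3,18],[18,0],[19,10],[25,0]]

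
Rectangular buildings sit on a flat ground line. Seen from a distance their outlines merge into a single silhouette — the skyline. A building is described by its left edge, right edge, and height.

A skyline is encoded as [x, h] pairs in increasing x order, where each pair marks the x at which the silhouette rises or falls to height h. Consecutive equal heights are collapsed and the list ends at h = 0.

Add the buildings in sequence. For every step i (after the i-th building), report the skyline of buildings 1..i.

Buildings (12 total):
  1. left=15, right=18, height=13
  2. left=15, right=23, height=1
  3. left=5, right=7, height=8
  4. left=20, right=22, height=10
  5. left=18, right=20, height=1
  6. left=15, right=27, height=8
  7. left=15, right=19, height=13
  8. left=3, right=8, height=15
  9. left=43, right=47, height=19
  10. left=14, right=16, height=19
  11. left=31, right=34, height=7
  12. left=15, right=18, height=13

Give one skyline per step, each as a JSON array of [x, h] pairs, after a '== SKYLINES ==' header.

== SKYLINES ==
[[15,13],[18,0]]
[[15,13],[18,1],[23,0]]
[[5,8],[7,0],[15,13],[18,1],[23,0]]
[[5,8],[7,0],[15,13],[18,1],[20,10],[22,1],[23,0]]
[[5,8],[7,0],[15,13],[18,1],[20,10],[22,1],[23,0]]
[[5,8],[7,0],[15,13],[18,8],[20,10],[22,8],[27,0]]
[[5,8],[7,0],[15,13],[19,8],[20,10],[22,8],[27,0]]
[[3,15],[8,0],[15,13],[19,8],[20,10],[22,8],[27,0]]
[[3,15],[8,0],[15,13],[19,8],[20,10],[22,8],[27,0],[43,19],[47,0]]
[[3,15],[8,0],[14,19],[16,13],[19,8],[20,10],[22,8],[27,0],[43,19],[47,0]]
[[3,15],[8,0],[14,19],[16,13],[19,8],[20,10],[22,8],[27,0],[31,7],[34,0],[43,19],[47,0]]
[[3,15],[8,0],[14,19],[16,13],[19,8],[20,10],[22,8],[27,0],[31,7],[34,0],[43,19],[47,0]]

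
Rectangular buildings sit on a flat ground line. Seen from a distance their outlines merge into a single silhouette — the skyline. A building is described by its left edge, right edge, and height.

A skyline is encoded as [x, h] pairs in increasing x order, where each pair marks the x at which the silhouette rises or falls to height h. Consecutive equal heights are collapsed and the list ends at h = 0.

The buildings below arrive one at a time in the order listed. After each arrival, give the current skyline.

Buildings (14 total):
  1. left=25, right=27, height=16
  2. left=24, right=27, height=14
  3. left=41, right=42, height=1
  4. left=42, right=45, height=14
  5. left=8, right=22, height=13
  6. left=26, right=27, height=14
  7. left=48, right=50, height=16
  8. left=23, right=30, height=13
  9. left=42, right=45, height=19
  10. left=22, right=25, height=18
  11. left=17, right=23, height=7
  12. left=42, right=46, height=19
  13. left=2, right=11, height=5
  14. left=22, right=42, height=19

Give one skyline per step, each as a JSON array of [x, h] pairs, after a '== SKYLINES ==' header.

== SKYLINES ==
[[25,16],[27,0]]
[[24,14],[25,16],[27,0]]
[[24,14],[25,16],[27,0],[41,1],[42,0]]
[[24,14],[25,16],[27,0],[41,1],[42,14],[45,0]]
[[8,13],[22,0],[24,14],[25,16],[27,0],[41,1],[42,14],[45,0]]
[[8,13],[22,0],[24,14],[25,16],[27,0],[41,1],[42,14],[45,0]]
[[8,13],[22,0],[24,14],[25,16],[27,0],[41,1],[42,14],[45,0],[48,16],[50,0]]
[[8,13],[22,0],[23,13],[24,14],[25,16],[27,13],[30,0],[41,1],[42,14],[45,0],[48,16],[50,0]]
[[8,13],[22,0],[23,13],[24,14],[25,16],[27,13],[30,0],[41,1],[42,19],[45,0],[48,16],[50,0]]
[[8,13],[22,18],[25,16],[27,13],[30,0],[41,1],[42,19],[45,0],[48,16],[50,0]]
[[8,13],[22,18],[25,16],[27,13],[30,0],[41,1],[42,19],[45,0],[48,16],[50,0]]
[[8,13],[22,18],[25,16],[27,13],[30,0],[41,1],[42,19],[46,0],[48,16],[50,0]]
[[2,5],[8,13],[22,18],[25,16],[27,13],[30,0],[41,1],[42,19],[46,0],[48,16],[50,0]]
[[2,5],[8,13],[22,19],[46,0],[48,16],[50,0]]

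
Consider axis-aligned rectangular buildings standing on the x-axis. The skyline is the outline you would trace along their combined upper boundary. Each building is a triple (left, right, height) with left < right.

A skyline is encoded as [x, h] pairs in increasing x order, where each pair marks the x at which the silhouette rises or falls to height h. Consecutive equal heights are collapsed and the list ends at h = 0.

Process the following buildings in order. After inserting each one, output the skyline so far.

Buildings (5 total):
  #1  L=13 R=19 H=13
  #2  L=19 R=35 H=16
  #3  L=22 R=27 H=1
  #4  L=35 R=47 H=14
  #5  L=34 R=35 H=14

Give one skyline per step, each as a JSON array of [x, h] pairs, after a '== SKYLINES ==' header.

== SKYLINES ==
[[13,13],[19,0]]
[[13,13],[19,16],[35,0]]
[[13,13],[19,16],[35,0]]
[[13,13],[19,16],[35,14],[47,0]]
[[13,13],[19,16],[35,14],[47,0]]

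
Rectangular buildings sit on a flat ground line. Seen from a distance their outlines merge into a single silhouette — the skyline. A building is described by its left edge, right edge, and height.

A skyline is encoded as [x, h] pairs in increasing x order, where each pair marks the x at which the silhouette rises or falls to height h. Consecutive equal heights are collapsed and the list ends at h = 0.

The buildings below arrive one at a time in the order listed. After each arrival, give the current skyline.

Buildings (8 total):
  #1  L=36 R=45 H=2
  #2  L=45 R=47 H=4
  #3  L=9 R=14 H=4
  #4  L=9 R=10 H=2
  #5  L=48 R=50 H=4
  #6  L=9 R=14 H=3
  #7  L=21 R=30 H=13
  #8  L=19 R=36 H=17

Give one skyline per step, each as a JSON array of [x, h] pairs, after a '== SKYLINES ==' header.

== SKYLINES ==
[[36,2],[45,0]]
[[36,2],[45,4],[47,0]]
[[9,4],[14,0],[36,2],[45,4],[47,0]]
[[9,4],[14,0],[36,2],[45,4],[47,0]]
[[9,4],[14,0],[36,2],[45,4],[47,0],[48,4],[50,0]]
[[9,4],[14,0],[36,2],[45,4],[47,0],[48,4],[50,0]]
[[9,4],[14,0],[21,13],[30,0],[36,2],[45,4],[47,0],[48,4],[50,0]]
[[9,4],[14,0],[19,17],[36,2],[45,4],[47,0],[48,4],[50,0]]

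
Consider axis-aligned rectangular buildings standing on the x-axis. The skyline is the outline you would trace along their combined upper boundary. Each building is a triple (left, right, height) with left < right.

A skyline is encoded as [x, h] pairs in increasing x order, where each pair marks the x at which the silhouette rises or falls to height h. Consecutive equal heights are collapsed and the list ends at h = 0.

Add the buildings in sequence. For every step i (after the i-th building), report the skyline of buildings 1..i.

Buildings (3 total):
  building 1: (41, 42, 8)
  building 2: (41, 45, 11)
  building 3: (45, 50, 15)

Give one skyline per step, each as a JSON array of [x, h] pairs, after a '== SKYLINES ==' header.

== SKYLINES ==
[[41,8],[42,0]]
[[41,11],[45,0]]
[[41,11],[45,15],[50,0]]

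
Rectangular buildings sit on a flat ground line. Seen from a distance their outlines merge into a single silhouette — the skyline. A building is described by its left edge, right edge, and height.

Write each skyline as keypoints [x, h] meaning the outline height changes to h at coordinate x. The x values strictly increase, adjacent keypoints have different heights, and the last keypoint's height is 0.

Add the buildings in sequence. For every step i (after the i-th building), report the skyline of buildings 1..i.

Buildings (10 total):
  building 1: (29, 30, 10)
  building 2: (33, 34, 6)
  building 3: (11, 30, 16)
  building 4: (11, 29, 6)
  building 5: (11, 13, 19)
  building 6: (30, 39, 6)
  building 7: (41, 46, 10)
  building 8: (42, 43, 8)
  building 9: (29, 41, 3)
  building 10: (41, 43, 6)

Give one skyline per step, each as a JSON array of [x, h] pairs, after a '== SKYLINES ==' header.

== SKYLINES ==
[[29,10],[30,0]]
[[29,10],[30,0],[33,6],[34,0]]
[[11,16],[30,0],[33,6],[34,0]]
[[11,16],[30,0],[33,6],[34,0]]
[[11,19],[13,16],[30,0],[33,6],[34,0]]
[[11,19],[13,16],[30,6],[39,0]]
[[11,19],[13,16],[30,6],[39,0],[41,10],[46,0]]
[[11,19],[13,16],[30,6],[39,0],[41,10],[46,0]]
[[11,19],[13,16],[30,6],[39,3],[41,10],[46,0]]
[[11,19],[13,16],[30,6],[39,3],[41,10],[46,0]]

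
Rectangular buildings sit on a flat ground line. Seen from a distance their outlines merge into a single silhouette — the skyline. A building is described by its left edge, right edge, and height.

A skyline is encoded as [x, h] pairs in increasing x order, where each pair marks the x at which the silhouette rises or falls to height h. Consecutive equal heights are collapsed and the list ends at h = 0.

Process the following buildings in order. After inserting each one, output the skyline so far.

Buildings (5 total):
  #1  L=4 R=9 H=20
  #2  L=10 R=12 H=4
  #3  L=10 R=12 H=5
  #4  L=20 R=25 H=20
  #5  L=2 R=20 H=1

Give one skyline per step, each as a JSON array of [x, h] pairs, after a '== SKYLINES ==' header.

== SKYLINES ==
[[4,20],[9,0]]
[[4,20],[9,0],[10,4],[12,0]]
[[4,20],[9,0],[10,5],[12,0]]
[[4,20],[9,0],[10,5],[12,0],[20,20],[25,0]]
[[2,1],[4,20],[9,1],[10,5],[12,1],[20,20],[25,0]]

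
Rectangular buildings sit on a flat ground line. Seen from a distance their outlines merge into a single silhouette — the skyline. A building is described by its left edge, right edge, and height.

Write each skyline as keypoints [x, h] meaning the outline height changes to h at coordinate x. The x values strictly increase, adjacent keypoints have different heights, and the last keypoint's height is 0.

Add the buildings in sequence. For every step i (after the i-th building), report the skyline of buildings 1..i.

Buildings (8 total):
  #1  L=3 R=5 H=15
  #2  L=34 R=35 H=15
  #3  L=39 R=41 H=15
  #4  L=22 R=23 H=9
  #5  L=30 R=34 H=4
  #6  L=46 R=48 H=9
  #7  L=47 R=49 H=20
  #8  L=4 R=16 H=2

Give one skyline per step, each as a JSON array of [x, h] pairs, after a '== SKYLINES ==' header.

== SKYLINES ==
[[3,15],[5,0]]
[[3,15],[5,0],[34,15],[35,0]]
[[3,15],[5,0],[34,15],[35,0],[39,15],[41,0]]
[[3,15],[5,0],[22,9],[23,0],[34,15],[35,0],[39,15],[41,0]]
[[3,15],[5,0],[22,9],[23,0],[30,4],[34,15],[35,0],[39,15],[41,0]]
[[3,15],[5,0],[22,9],[23,0],[30,4],[34,15],[35,0],[39,15],[41,0],[46,9],[48,0]]
[[3,15],[5,0],[22,9],[23,0],[30,4],[34,15],[35,0],[39,15],[41,0],[46,9],[47,20],[49,0]]
[[3,15],[5,2],[16,0],[22,9],[23,0],[30,4],[34,15],[35,0],[39,15],[41,0],[46,9],[47,20],[49,0]]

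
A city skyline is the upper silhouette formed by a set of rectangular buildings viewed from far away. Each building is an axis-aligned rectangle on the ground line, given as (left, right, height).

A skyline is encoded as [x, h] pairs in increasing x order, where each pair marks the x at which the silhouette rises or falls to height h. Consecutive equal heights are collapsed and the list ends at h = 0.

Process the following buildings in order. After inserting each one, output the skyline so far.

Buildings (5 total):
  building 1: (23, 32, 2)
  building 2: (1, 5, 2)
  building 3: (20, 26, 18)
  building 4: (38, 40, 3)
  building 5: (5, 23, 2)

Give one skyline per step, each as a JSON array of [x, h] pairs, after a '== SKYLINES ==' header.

== SKYLINES ==
[[23,2],[32,0]]
[[1,2],[5,0],[23,2],[32,0]]
[[1,2],[5,0],[20,18],[26,2],[32,0]]
[[1,2],[5,0],[20,18],[26,2],[32,0],[38,3],[40,0]]
[[1,2],[20,18],[26,2],[32,0],[38,3],[40,0]]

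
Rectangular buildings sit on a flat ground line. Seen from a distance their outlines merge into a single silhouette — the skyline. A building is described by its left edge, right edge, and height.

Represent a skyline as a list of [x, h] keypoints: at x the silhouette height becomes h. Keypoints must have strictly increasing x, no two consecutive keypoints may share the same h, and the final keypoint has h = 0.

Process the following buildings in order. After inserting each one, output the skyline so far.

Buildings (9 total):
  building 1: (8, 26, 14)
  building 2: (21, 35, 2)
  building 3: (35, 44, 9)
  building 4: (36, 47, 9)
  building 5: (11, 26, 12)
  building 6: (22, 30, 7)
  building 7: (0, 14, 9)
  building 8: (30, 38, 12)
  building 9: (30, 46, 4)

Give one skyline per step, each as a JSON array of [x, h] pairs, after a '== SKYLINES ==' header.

== SKYLINES ==
[[8,14],[26,0]]
[[8,14],[26,2],[35,0]]
[[8,14],[26,2],[35,9],[44,0]]
[[8,14],[26,2],[35,9],[47,0]]
[[8,14],[26,2],[35,9],[47,0]]
[[8,14],[26,7],[30,2],[35,9],[47,0]]
[[0,9],[8,14],[26,7],[30,2],[35,9],[47,0]]
[[0,9],[8,14],[26,7],[30,12],[38,9],[47,0]]
[[0,9],[8,14],[26,7],[30,12],[38,9],[47,0]]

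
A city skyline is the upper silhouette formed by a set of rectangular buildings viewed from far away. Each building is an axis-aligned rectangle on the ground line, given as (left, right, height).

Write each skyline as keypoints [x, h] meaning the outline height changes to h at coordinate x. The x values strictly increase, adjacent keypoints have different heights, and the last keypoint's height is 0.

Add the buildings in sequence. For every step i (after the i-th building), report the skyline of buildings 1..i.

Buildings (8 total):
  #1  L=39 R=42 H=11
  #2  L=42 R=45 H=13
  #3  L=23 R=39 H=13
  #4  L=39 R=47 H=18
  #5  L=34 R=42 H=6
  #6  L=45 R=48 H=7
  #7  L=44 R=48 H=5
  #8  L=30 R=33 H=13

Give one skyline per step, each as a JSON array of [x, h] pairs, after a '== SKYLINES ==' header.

== SKYLINES ==
[[39,11],[42,0]]
[[39,11],[42,13],[45,0]]
[[23,13],[39,11],[42,13],[45,0]]
[[23,13],[39,18],[47,0]]
[[23,13],[39,18],[47,0]]
[[23,13],[39,18],[47,7],[48,0]]
[[23,13],[39,18],[47,7],[48,0]]
[[23,13],[39,18],[47,7],[48,0]]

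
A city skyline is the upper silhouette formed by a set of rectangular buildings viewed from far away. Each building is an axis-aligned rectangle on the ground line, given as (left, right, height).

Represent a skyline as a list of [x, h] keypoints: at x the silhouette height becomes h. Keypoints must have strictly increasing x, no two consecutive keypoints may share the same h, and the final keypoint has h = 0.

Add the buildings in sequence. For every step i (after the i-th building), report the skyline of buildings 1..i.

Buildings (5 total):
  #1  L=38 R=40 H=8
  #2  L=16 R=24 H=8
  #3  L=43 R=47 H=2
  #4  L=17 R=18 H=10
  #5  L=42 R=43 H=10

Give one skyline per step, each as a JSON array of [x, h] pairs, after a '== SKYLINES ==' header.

== SKYLINES ==
[[38,8],[40,0]]
[[16,8],[24,0],[38,8],[40,0]]
[[16,8],[24,0],[38,8],[40,0],[43,2],[47,0]]
[[16,8],[17,10],[18,8],[24,0],[38,8],[40,0],[43,2],[47,0]]
[[16,8],[17,10],[18,8],[24,0],[38,8],[40,0],[42,10],[43,2],[47,0]]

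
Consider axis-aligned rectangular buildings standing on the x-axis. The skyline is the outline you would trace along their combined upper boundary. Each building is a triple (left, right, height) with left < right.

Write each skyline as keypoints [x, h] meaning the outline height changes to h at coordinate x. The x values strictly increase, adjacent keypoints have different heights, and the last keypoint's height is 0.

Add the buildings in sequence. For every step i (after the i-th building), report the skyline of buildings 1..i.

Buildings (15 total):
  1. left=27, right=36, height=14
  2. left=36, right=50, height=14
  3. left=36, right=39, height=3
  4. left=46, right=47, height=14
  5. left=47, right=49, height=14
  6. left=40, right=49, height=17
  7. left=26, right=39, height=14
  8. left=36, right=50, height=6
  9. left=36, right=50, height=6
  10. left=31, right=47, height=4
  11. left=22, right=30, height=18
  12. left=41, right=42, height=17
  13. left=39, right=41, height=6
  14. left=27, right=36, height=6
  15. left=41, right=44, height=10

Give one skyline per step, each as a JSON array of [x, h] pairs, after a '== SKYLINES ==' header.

== SKYLINES ==
[[27,14],[36,0]]
[[27,14],[50,0]]
[[27,14],[50,0]]
[[27,14],[50,0]]
[[27,14],[50,0]]
[[27,14],[40,17],[49,14],[50,0]]
[[26,14],[40,17],[49,14],[50,0]]
[[26,14],[40,17],[49,14],[50,0]]
[[26,14],[40,17],[49,14],[50,0]]
[[26,14],[40,17],[49,14],[50,0]]
[[22,18],[30,14],[40,17],[49,14],[50,0]]
[[22,18],[30,14],[40,17],[49,14],[50,0]]
[[22,18],[30,14],[40,17],[49,14],[50,0]]
[[22,18],[30,14],[40,17],[49,14],[50,0]]
[[22,18],[30,14],[40,17],[49,14],[50,0]]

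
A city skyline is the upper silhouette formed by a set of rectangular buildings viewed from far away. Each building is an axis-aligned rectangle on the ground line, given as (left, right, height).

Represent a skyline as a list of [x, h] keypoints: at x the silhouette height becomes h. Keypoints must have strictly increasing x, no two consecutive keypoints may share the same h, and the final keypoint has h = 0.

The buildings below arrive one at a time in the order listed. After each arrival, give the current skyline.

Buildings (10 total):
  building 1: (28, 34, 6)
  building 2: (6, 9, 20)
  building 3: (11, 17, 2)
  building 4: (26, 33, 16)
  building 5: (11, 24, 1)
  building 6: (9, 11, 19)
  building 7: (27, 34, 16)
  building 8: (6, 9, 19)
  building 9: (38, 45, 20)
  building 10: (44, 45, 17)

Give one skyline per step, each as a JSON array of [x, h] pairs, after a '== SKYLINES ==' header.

== SKYLINES ==
[[28,6],[34,0]]
[[6,20],[9,0],[28,6],[34,0]]
[[6,20],[9,0],[11,2],[17,0],[28,6],[34,0]]
[[6,20],[9,0],[11,2],[17,0],[26,16],[33,6],[34,0]]
[[6,20],[9,0],[11,2],[17,1],[24,0],[26,16],[33,6],[34,0]]
[[6,20],[9,19],[11,2],[17,1],[24,0],[26,16],[33,6],[34,0]]
[[6,20],[9,19],[11,2],[17,1],[24,0],[26,16],[34,0]]
[[6,20],[9,19],[11,2],[17,1],[24,0],[26,16],[34,0]]
[[6,20],[9,19],[11,2],[17,1],[24,0],[26,16],[34,0],[38,20],[45,0]]
[[6,20],[9,19],[11,2],[17,1],[24,0],[26,16],[34,0],[38,20],[45,0]]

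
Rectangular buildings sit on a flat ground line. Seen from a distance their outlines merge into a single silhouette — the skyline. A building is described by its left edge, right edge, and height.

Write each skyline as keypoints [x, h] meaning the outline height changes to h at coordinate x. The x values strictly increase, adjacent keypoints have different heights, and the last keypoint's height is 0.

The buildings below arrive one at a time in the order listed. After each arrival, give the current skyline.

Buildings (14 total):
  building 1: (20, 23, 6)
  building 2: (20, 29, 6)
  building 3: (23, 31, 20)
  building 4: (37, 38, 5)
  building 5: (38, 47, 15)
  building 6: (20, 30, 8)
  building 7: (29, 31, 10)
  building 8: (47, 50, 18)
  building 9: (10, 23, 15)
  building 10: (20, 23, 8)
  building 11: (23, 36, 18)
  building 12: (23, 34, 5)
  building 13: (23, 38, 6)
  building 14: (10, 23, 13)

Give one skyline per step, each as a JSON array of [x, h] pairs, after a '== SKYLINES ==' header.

== SKYLINES ==
[[20,6],[23,0]]
[[20,6],[29,0]]
[[20,6],[23,20],[31,0]]
[[20,6],[23,20],[31,0],[37,5],[38,0]]
[[20,6],[23,20],[31,0],[37,5],[38,15],[47,0]]
[[20,8],[23,20],[31,0],[37,5],[38,15],[47,0]]
[[20,8],[23,20],[31,0],[37,5],[38,15],[47,0]]
[[20,8],[23,20],[31,0],[37,5],[38,15],[47,18],[50,0]]
[[10,15],[23,20],[31,0],[37,5],[38,15],[47,18],[50,0]]
[[10,15],[23,20],[31,0],[37,5],[38,15],[47,18],[50,0]]
[[10,15],[23,20],[31,18],[36,0],[37,5],[38,15],[47,18],[50,0]]
[[10,15],[23,20],[31,18],[36,0],[37,5],[38,15],[47,18],[50,0]]
[[10,15],[23,20],[31,18],[36,6],[38,15],[47,18],[50,0]]
[[10,15],[23,20],[31,18],[36,6],[38,15],[47,18],[50,0]]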